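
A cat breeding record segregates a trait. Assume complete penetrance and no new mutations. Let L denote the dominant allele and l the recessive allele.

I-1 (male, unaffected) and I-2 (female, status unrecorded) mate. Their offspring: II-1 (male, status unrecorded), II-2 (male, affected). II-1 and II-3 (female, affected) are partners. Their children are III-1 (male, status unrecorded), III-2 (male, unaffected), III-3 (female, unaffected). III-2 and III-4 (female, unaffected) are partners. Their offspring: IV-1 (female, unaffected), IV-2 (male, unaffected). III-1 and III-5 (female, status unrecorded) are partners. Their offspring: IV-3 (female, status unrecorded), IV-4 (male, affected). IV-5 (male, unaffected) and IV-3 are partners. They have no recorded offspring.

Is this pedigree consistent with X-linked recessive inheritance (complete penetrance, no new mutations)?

No

Under X-linked recessive, III-2 (unaffected, male) cannot arise from II-1 (unrecorded) × II-3 (affected).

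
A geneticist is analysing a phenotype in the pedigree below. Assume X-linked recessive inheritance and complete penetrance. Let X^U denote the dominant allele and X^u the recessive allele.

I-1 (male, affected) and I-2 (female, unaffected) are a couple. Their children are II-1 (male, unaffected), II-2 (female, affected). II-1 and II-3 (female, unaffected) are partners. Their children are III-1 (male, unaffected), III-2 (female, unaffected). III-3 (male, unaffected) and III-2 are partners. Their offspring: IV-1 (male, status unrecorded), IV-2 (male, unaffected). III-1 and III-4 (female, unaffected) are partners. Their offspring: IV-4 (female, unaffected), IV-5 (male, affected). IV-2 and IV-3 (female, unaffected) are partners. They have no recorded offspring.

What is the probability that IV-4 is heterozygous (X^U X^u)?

1/2

III-1 is unaffected, so III-1 is X^U Y.
III-4 is unaffected so carries U and passed u to IV-5 (X^u Y), so III-4 is X^U X^u.
Their cross gives offspring ratios 1/2 X^U X^U : 1/2 X^U X^u. Conditioning on IV-4 being unaffected, P(X^U X^u) = 1/2 / 1 = 1/2.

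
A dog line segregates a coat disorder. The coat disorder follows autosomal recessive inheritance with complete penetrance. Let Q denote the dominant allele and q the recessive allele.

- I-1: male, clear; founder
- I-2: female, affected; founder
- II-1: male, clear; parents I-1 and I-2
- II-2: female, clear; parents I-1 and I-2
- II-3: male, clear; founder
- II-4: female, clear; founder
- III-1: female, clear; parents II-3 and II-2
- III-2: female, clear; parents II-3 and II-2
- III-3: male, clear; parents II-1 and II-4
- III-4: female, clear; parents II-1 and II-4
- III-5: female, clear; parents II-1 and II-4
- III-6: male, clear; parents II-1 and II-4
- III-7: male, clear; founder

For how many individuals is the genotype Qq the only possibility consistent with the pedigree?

Obligate heterozygotes: II-1 is clear so carries Q and received q from I-2 (qq), so II-1 is Qq; II-2 is clear so carries Q and received q from I-2 (qq), so II-2 is Qq.
Every other individual is either homozygous by phenotype or has at least one consistent homozygous assignment, so the count is 2.

2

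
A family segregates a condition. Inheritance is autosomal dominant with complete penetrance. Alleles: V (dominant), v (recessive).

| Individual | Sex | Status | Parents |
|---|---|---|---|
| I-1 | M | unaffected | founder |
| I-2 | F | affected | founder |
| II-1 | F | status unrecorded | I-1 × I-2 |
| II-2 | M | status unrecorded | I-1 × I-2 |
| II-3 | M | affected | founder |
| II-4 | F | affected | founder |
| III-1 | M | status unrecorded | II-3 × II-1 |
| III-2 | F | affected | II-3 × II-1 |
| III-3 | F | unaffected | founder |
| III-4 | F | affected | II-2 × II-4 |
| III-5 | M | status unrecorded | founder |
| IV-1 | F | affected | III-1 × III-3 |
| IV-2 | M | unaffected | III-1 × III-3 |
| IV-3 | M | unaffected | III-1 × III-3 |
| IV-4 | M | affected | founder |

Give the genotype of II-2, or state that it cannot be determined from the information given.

cannot be determined

II-2's phenotype is unrecorded, and no parent or child forces a single allele at both positions; consistent genotype assignments exist with II-2 as Vv or vv.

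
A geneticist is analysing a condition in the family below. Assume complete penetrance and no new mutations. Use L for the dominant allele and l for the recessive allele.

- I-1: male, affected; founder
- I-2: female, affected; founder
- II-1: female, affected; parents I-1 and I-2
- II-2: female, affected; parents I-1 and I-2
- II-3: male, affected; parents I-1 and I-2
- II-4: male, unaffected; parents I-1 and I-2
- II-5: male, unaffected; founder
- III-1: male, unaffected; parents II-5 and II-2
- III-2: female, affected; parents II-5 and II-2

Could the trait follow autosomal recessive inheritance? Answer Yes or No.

No

Under autosomal recessive, II-4 (unaffected, male) cannot arise from I-1 (affected) × I-2 (affected).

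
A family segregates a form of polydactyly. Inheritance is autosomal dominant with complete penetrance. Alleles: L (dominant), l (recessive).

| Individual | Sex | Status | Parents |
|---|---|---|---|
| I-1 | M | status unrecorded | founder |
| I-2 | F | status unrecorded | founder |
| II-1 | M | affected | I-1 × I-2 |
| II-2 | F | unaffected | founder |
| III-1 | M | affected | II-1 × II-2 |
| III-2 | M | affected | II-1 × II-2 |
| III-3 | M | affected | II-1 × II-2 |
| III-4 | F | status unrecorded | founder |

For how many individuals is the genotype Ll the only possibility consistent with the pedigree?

3

Obligate heterozygotes: III-1 is affected so carries L and received l from II-2 (ll), so III-1 is Ll; III-2 is affected so carries L and received l from II-2 (ll), so III-2 is Ll; III-3 is affected so carries L and received l from II-2 (ll), so III-3 is Ll.
Every other individual is either homozygous by phenotype or has at least one consistent homozygous assignment, so the count is 3.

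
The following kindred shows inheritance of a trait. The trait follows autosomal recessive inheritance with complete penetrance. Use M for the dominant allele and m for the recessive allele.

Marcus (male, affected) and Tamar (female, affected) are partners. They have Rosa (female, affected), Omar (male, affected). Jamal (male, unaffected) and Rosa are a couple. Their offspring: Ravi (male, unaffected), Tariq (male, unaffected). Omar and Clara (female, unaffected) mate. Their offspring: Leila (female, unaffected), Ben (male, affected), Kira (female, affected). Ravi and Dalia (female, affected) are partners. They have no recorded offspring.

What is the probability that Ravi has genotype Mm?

Ravi is unaffected so carries M and received m from Rosa (mm), so Ravi is Mm, giving P(Mm) = 1.

1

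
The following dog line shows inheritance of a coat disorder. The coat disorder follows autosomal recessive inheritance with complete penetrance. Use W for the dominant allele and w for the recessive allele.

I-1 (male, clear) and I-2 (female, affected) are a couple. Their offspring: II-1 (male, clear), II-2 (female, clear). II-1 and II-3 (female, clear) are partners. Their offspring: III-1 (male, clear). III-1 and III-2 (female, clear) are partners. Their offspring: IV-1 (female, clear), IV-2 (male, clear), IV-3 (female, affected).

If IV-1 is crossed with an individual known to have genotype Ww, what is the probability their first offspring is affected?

1/6

III-1 is clear so carries W and passed w to IV-3 (ww), so III-1 is Ww.
III-2 is clear so carries W and passed w to IV-3 (ww), so III-2 is Ww.
IV-1 is a clear offspring of III-1 (Ww) × III-2 (Ww), whose cross gives 1/4 WW : 1/2 Ww : 1/4 ww; conditioning on being clear, IV-1 is WW with probability 1/3, Ww with probability 2/3.
Summing over parental genotype combinations, P(offspring is affected) = 2/3·1/4 = 1/6.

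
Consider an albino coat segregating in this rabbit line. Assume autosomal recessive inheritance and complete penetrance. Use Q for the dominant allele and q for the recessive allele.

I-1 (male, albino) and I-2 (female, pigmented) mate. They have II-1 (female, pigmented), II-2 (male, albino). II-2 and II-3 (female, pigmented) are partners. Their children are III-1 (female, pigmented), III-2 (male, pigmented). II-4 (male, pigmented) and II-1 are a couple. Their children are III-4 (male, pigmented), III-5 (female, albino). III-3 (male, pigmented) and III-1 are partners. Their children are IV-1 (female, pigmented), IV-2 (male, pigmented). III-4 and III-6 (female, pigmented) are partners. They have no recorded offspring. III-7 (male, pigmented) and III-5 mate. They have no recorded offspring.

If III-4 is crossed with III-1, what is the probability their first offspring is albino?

II-4 is pigmented so carries Q and passed q to III-5 (qq), so II-4 is Qq.
II-1 is pigmented so carries Q and received q from I-1 (qq), so II-1 is Qq.
III-4 is a pigmented offspring of II-4 (Qq) × II-1 (Qq), whose cross gives 1/4 QQ : 1/2 Qq : 1/4 qq; conditioning on being pigmented, III-4 is QQ with probability 1/3, Qq with probability 2/3.
III-1 is pigmented so carries Q and received q from II-2 (qq), so III-1 is Qq.
Summing over parental genotype combinations, P(offspring is albino) = 2/3·1/4 = 1/6.

1/6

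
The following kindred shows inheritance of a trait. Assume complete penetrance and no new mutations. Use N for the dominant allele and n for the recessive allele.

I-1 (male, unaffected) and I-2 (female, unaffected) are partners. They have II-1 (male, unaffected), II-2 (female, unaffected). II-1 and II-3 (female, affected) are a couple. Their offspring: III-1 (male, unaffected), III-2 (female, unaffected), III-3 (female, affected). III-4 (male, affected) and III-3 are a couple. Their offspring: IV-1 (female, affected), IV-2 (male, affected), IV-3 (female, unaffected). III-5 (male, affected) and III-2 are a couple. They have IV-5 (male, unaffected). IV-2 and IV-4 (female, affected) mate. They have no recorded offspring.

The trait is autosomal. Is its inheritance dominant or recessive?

III-4 and III-3 are both affected yet have an unaffected child IV-3. Under a recessive model two affected parents are homozygous and every child would be affected, so the trait cannot be recessive.

dominant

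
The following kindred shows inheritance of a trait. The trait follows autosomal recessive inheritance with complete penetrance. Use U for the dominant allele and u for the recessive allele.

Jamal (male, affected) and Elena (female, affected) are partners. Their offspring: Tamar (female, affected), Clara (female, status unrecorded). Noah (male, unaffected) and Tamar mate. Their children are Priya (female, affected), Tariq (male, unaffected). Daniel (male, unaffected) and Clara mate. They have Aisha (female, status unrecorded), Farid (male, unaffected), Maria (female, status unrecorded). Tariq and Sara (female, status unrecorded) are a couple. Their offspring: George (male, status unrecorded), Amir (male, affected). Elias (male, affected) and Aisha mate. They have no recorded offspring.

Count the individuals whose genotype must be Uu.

3

Obligate heterozygotes: Noah is unaffected so carries U and passed u to Priya (uu), so Noah is Uu; Tariq is unaffected so carries U and received u from Tamar (uu), so Tariq is Uu; Farid is unaffected so carries U and received u from Clara (uu), so Farid is Uu.
Every other individual is either homozygous by phenotype or has at least one consistent homozygous assignment, so the count is 3.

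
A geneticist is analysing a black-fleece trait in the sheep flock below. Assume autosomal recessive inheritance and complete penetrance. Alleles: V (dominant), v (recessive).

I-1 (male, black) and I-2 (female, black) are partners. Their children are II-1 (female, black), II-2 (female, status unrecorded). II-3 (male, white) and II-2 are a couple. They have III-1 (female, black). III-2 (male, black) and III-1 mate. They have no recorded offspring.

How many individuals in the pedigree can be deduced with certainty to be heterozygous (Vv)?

Obligate heterozygotes: II-3 is white so carries V and passed v to III-1 (vv), so II-3 is Vv.
Every other individual is either homozygous by phenotype or has at least one consistent homozygous assignment, so the count is 1.

1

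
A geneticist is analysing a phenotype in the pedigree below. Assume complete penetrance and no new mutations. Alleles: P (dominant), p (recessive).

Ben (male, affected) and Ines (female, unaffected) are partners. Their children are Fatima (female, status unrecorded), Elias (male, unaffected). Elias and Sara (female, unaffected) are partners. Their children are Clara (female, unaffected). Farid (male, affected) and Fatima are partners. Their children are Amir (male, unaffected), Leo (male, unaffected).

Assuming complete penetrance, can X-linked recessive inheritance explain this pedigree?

Yes

A consistent assignment under X-linked recessive exists: Ben X^p Y, Ines X^P X^P, Fatima X^P X^p, Elias X^P Y, Sara X^P X^P, Farid X^p Y, Clara X^P X^P, Amir X^P Y, Leo X^P Y.
In this assignment every recorded phenotype matches its genotype and every non-founder's genotype is obtainable from its parents' genotypes, so the pedigree is consistent.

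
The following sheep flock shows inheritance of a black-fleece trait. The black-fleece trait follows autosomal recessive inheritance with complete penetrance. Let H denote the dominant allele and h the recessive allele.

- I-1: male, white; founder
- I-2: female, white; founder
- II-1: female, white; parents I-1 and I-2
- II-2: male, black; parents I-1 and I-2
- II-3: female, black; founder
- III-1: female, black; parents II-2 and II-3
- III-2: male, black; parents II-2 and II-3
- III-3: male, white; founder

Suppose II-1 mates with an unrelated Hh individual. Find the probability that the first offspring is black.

I-1 is white so carries H and passed h to II-2 (hh), so I-1 is Hh.
I-2 is white so carries H and passed h to II-2 (hh), so I-2 is Hh.
II-1 is a white offspring of I-1 (Hh) × I-2 (Hh), whose cross gives 1/4 HH : 1/2 Hh : 1/4 hh; conditioning on being white, II-1 is HH with probability 1/3, Hh with probability 2/3.
Summing over parental genotype combinations, P(offspring is black) = 2/3·1/4 = 1/6.

1/6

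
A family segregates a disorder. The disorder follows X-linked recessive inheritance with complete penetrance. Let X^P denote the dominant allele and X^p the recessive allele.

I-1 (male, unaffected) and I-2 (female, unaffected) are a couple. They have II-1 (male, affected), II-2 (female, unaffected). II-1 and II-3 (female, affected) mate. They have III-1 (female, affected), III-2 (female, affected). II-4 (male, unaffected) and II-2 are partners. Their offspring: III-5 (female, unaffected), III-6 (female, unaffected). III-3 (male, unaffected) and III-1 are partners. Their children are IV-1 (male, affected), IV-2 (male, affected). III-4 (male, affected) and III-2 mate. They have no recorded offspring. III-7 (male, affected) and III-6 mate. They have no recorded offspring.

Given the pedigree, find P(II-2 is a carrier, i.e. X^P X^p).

I-1 is unaffected, so I-1 is X^P Y.
I-2 is unaffected so carries P and passed p to II-1 (X^p Y), so I-2 is X^P X^p.
Their cross gives offspring ratios 1/2 X^P X^P : 1/2 X^P X^p. Conditioning on II-2 being unaffected, P(X^P X^p) = 1/2 / 1 = 1/2 before taking II-2's own offspring into account.
II-4 is unaffected, so II-4 is X^P Y.
II-2's offspring (III-5, III-6) would show their recorded status with the same probability whether II-2 is X^P X^p or X^P X^P, so they carry no information and P(X^P X^p) = 1/2.

1/2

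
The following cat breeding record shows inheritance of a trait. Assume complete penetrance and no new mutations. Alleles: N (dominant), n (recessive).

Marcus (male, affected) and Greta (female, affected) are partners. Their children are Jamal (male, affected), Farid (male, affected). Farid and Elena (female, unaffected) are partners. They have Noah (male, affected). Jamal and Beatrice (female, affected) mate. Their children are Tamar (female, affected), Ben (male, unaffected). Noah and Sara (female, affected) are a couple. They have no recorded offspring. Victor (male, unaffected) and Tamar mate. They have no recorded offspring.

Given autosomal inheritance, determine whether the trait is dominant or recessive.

dominant

Jamal and Beatrice are both affected yet have an unaffected child Ben. Under a recessive model two affected parents are homozygous and every child would be affected, so the trait cannot be recessive.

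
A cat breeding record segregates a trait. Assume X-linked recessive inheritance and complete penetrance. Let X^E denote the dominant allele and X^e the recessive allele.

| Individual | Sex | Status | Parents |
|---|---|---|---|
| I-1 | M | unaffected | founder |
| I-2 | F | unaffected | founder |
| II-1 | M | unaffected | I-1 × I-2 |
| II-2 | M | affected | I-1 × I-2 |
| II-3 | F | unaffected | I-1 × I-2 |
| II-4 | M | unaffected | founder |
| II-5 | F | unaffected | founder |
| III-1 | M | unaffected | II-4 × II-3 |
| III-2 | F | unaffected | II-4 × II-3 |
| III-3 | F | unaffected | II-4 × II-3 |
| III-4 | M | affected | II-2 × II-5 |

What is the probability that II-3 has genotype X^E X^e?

I-1 is unaffected, so I-1 is X^E Y.
I-2 is unaffected so carries E and passed e to II-2 (X^e Y), so I-2 is X^E X^e.
Their cross gives offspring ratios 1/2 X^E X^E : 1/2 X^E X^e. Conditioning on II-3 being unaffected, P(X^E X^e) = 1/2 / 1 = 1/2 before taking II-3's own offspring into account.
II-4 is unaffected, so II-4 is X^E Y.
Now use II-3's offspring. Probability of each recorded status — unaffected son III-1: 1/2 if II-3 is X^E X^e, 1 if X^E X^E. (III-2, III-3: equally likely either way, so uninformative.)
Bayes: P(X^E X^e) = 1/2·1/2 / (1/2·1/2 + 1/2·1) = 1/3.

1/3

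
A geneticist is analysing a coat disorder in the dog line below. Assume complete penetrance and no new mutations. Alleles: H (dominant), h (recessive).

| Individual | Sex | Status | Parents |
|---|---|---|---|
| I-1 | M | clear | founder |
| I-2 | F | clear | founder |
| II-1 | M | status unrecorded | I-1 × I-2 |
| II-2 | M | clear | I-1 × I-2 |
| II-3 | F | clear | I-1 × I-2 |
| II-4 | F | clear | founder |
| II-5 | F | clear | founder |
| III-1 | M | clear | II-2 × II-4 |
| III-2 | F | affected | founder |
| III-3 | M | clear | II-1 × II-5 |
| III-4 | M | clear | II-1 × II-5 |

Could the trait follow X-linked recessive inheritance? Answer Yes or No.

A consistent assignment under X-linked recessive exists: I-1 X^H Y, I-2 X^H X^H, II-1 X^H Y, II-2 X^H Y, II-3 X^H X^H, II-4 X^H X^H, II-5 X^H X^H, III-1 X^H Y, III-2 X^h X^h, III-3 X^H Y, III-4 X^H Y.
In this assignment every recorded phenotype matches its genotype and every non-founder's genotype is obtainable from its parents' genotypes, so the pedigree is consistent.

Yes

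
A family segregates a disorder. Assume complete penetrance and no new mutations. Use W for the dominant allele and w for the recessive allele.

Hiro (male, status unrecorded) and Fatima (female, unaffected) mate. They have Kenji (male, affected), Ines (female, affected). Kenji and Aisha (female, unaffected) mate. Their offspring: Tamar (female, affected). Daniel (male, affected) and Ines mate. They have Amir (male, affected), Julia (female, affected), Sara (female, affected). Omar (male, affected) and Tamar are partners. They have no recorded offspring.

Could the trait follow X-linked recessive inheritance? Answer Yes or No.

A consistent assignment under X-linked recessive exists: Hiro X^w Y, Fatima X^W X^w, Kenji X^w Y, Ines X^w X^w, Aisha X^W X^w, Daniel X^w Y, Tamar X^w X^w, Omar X^w Y, Amir X^w Y, Julia X^w X^w, Sara X^w X^w.
In this assignment every recorded phenotype matches its genotype and every non-founder's genotype is obtainable from its parents' genotypes, so the pedigree is consistent.

Yes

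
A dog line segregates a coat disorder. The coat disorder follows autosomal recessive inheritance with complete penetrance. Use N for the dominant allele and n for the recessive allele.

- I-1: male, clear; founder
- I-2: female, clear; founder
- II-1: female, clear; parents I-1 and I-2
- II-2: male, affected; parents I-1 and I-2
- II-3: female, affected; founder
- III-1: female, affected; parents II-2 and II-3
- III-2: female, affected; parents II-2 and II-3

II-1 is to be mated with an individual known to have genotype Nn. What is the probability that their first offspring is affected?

I-1 is clear so carries N and passed n to II-2 (nn), so I-1 is Nn.
I-2 is clear so carries N and passed n to II-2 (nn), so I-2 is Nn.
II-1 is a clear offspring of I-1 (Nn) × I-2 (Nn), whose cross gives 1/4 NN : 1/2 Nn : 1/4 nn; conditioning on being clear, II-1 is NN with probability 1/3, Nn with probability 2/3.
Summing over parental genotype combinations, P(offspring is affected) = 2/3·1/4 = 1/6.

1/6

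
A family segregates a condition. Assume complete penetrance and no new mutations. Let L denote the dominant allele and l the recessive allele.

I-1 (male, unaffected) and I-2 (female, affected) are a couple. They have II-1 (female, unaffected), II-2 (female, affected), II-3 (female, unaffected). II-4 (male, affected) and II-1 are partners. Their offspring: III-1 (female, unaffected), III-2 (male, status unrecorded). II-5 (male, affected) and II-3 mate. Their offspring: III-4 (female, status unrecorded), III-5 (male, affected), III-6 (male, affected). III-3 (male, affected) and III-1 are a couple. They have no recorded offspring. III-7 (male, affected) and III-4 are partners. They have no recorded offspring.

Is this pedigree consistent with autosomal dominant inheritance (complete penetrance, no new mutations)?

A consistent assignment under autosomal dominant exists: I-1 ll, I-2 Ll, II-1 ll, II-2 Ll, II-3 ll, II-4 Ll, II-5 LL, III-1 ll, III-2 Ll, III-3 LL, III-4 Ll, III-5 Ll, III-6 Ll, III-7 LL.
In this assignment every recorded phenotype matches its genotype and every non-founder's genotype is obtainable from its parents' genotypes, so the pedigree is consistent.

Yes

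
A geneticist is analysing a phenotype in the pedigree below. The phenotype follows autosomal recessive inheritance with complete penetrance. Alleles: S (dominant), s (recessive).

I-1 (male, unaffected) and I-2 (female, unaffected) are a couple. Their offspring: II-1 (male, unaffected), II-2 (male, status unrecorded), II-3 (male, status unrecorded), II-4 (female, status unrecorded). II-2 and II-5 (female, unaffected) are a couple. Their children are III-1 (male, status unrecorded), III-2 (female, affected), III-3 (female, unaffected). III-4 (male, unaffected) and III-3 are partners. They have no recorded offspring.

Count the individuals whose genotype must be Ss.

Obligate heterozygotes: II-5 is unaffected so carries S and passed s to III-2 (ss), so II-5 is Ss.
Every other individual is either homozygous by phenotype or has at least one consistent homozygous assignment, so the count is 1.

1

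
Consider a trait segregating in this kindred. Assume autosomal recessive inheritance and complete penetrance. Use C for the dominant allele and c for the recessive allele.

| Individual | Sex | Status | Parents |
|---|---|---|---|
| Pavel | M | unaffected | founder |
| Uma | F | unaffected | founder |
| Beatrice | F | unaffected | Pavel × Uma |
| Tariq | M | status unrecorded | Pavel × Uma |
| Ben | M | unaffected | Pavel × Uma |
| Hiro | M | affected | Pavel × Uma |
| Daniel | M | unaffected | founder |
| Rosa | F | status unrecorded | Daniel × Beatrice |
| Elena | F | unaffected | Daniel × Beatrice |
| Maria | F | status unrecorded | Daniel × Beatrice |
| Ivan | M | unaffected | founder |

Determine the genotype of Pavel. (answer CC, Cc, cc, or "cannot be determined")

From phenotype alone, Pavel is CC or Cc.
Pavel is unaffected so carries C and passed c to Hiro (cc), so Pavel is Cc.

Cc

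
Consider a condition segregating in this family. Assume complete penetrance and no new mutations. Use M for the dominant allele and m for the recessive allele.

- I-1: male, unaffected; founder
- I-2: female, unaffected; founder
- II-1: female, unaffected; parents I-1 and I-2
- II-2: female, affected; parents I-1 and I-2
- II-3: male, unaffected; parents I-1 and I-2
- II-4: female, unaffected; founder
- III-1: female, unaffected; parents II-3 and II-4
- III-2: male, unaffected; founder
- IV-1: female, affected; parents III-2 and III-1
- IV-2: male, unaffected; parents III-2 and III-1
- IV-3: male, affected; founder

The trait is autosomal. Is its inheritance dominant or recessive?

recessive

I-1 and I-2 are both unaffected yet have an affected child II-2. Under dominance, an affected child requires at least one affected parent, so the trait cannot be dominant.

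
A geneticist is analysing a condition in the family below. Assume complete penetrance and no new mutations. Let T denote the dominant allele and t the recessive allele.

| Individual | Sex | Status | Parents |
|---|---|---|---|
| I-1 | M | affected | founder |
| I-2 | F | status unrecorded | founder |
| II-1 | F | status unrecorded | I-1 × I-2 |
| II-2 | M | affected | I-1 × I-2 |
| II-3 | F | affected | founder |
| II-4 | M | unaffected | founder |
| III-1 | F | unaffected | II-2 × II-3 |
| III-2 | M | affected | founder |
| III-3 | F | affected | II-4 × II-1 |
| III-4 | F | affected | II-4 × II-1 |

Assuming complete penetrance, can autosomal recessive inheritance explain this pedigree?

No

Under autosomal recessive, III-1 (unaffected, female) cannot arise from II-2 (affected) × II-3 (affected).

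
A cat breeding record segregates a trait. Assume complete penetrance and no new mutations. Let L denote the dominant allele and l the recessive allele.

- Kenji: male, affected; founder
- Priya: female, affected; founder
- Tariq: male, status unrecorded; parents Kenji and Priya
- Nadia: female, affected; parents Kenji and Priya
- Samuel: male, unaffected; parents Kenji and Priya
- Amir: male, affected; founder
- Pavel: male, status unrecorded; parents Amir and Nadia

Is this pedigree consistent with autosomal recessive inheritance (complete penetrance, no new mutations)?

No

Under autosomal recessive, Samuel (unaffected, male) cannot arise from Kenji (affected) × Priya (affected).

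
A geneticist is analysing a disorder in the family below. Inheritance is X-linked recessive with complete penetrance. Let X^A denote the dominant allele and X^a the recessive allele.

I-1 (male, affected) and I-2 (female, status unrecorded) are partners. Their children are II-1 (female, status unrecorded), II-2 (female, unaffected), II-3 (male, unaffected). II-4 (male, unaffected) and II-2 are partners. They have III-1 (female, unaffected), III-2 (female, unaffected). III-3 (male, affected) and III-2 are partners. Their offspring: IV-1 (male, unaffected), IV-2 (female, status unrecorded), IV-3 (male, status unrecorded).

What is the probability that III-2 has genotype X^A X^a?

1/3

II-4 is unaffected, so II-4 is X^A Y.
II-2 is unaffected so carries A and received a from I-1 (X^a Y), so II-2 is X^A X^a.
Their cross gives offspring ratios 1/2 X^A X^A : 1/2 X^A X^a. Conditioning on III-2 being unaffected, P(X^A X^a) = 1/2 / 1 = 1/2 before taking III-2's own offspring into account.
III-3 is affected, so III-3 is X^a Y.
Now use III-2's offspring. Probability of each recorded status — unaffected son IV-1: 1/2 if III-2 is X^A X^a, 1 if X^A X^A. (IV-2, IV-3: equally likely either way, so uninformative.)
Bayes: P(X^A X^a) = 1/2·1/2 / (1/2·1/2 + 1/2·1) = 1/3.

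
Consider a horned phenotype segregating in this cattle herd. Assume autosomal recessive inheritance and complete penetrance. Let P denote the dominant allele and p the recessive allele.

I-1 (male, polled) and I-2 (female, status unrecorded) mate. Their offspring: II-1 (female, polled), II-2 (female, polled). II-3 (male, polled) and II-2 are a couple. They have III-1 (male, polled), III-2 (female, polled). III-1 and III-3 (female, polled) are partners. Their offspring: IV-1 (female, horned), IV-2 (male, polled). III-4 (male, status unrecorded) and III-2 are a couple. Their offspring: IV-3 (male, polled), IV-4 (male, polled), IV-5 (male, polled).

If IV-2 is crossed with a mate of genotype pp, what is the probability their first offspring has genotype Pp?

2/3

III-1 is polled so carries P and passed p to IV-1 (pp), so III-1 is Pp.
III-3 is polled so carries P and passed p to IV-1 (pp), so III-3 is Pp.
IV-2 is a polled offspring of III-1 (Pp) × III-3 (Pp), whose cross gives 1/4 PP : 1/2 Pp : 1/4 pp; conditioning on being polled, IV-2 is PP with probability 1/3, Pp with probability 2/3.
Summing over parental genotype combinations, P(offspring has genotype Pp) = 1/3·1 + 2/3·1/2 = 2/3.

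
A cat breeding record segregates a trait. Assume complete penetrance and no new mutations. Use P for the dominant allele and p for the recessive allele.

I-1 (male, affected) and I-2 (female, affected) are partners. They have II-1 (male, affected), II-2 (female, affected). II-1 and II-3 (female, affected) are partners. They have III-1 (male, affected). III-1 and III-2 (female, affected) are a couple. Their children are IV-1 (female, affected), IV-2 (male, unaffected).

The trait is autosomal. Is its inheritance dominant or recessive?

III-1 and III-2 are both affected yet have an unaffected child IV-2. Under a recessive model two affected parents are homozygous and every child would be affected, so the trait cannot be recessive.

dominant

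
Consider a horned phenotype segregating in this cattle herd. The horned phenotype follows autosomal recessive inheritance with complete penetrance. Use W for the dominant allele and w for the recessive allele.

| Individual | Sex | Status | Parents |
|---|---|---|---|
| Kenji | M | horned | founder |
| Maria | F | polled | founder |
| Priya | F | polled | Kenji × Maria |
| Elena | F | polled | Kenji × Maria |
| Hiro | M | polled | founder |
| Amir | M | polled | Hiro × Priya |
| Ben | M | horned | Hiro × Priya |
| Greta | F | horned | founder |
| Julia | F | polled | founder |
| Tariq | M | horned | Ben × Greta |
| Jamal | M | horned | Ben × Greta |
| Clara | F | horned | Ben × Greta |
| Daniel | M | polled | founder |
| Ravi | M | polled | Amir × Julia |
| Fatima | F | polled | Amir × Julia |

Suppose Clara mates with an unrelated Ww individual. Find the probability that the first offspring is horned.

1/2

Clara is horned, so Clara is ww.
The cross gives 1/2 Ww : 1/2 ww, so P(offspring is horned) = 1/2.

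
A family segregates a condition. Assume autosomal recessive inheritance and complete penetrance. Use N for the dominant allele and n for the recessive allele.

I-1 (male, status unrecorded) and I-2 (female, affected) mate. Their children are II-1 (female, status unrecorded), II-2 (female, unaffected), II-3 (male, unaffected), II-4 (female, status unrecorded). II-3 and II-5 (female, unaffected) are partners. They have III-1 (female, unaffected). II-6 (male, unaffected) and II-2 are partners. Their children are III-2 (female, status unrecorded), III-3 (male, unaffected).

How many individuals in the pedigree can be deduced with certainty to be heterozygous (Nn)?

Obligate heterozygotes: II-2 is unaffected so carries N and received n from I-2 (nn), so II-2 is Nn; II-3 is unaffected so carries N and received n from I-2 (nn), so II-3 is Nn.
Every other individual is either homozygous by phenotype or has at least one consistent homozygous assignment, so the count is 2.

2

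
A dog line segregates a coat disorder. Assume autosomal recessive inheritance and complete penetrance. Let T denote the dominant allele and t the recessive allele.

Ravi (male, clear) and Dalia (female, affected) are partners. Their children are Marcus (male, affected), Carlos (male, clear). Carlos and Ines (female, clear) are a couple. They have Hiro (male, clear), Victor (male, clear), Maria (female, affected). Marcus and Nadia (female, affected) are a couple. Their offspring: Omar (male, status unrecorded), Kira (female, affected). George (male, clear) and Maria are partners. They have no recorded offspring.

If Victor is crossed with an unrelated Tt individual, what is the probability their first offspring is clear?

5/6

Carlos is clear so carries T and received t from Dalia (tt), so Carlos is Tt.
Ines is clear so carries T and passed t to Maria (tt), so Ines is Tt.
Victor is a clear offspring of Carlos (Tt) × Ines (Tt), whose cross gives 1/4 TT : 1/2 Tt : 1/4 tt; conditioning on being clear, Victor is TT with probability 1/3, Tt with probability 2/3.
Summing over parental genotype combinations, P(offspring is clear) = 1/3·1 + 2/3·3/4 = 5/6.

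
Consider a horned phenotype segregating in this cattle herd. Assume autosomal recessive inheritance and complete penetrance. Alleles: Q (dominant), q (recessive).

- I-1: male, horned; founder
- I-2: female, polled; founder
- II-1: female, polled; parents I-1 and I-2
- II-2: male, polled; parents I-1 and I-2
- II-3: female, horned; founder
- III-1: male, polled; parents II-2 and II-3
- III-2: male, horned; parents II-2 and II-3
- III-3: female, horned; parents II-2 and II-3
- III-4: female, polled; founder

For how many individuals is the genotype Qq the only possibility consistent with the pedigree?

3

Obligate heterozygotes: II-1 is polled so carries Q and received q from I-1 (qq), so II-1 is Qq; II-2 is polled so carries Q and received q from I-1 (qq), so II-2 is Qq; III-1 is polled so carries Q and received q from II-3 (qq), so III-1 is Qq.
Every other individual is either homozygous by phenotype or has at least one consistent homozygous assignment, so the count is 3.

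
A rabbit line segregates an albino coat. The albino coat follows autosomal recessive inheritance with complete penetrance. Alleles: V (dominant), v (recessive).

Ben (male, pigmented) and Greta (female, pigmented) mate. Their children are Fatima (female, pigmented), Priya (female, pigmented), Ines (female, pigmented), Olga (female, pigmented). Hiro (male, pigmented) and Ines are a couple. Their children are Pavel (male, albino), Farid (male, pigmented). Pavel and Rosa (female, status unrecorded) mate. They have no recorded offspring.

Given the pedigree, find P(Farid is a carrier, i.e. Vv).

2/3

Hiro is pigmented so carries V and passed v to Pavel (vv), so Hiro is Vv.
Ines is pigmented so carries V and passed v to Pavel (vv), so Ines is Vv.
Their cross gives offspring ratios 1/4 VV : 1/2 Vv : 1/4 vv. Conditioning on Farid being pigmented, P(Vv) = 1/2 / 3/4 = 2/3.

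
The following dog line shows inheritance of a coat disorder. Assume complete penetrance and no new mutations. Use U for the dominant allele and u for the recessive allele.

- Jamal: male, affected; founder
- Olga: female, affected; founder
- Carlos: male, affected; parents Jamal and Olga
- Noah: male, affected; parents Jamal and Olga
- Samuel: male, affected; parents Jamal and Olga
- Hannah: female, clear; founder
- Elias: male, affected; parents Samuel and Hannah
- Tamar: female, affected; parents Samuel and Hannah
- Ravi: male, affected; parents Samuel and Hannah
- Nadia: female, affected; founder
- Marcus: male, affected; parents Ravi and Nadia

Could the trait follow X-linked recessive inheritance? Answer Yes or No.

A consistent assignment under X-linked recessive exists: Jamal X^u Y, Olga X^u X^u, Carlos X^u Y, Noah X^u Y, Samuel X^u Y, Hannah X^U X^u, Elias X^u Y, Tamar X^u X^u, Ravi X^u Y, Nadia X^u X^u, Marcus X^u Y.
In this assignment every recorded phenotype matches its genotype and every non-founder's genotype is obtainable from its parents' genotypes, so the pedigree is consistent.

Yes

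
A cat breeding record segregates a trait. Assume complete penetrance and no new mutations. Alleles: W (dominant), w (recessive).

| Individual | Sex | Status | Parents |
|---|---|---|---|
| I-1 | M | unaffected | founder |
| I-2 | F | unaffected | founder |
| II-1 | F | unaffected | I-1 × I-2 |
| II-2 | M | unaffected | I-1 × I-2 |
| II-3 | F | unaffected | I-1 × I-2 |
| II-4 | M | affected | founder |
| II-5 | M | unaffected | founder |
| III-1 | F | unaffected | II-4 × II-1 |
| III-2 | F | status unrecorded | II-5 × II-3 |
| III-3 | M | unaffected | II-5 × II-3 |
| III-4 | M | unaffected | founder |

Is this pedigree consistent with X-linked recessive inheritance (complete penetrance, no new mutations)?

A consistent assignment under X-linked recessive exists: I-1 X^W Y, I-2 X^W X^W, II-1 X^W X^W, II-2 X^W Y, II-3 X^W X^W, II-4 X^w Y, II-5 X^W Y, III-1 X^W X^w, III-2 X^W X^W, III-3 X^W Y, III-4 X^W Y.
In this assignment every recorded phenotype matches its genotype and every non-founder's genotype is obtainable from its parents' genotypes, so the pedigree is consistent.

Yes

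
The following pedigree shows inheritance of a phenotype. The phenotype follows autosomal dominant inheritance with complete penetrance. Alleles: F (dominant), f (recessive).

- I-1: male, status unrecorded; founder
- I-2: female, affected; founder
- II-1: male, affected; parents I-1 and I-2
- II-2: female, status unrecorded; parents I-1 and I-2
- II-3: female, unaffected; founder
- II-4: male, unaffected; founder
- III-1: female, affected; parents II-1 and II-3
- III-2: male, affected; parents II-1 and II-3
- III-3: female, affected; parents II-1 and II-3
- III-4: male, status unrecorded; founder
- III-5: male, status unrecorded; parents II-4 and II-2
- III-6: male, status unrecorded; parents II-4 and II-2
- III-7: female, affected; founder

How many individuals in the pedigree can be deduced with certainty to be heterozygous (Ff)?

Obligate heterozygotes: III-1 is affected so carries F and received f from II-3 (ff), so III-1 is Ff; III-2 is affected so carries F and received f from II-3 (ff), so III-2 is Ff; III-3 is affected so carries F and received f from II-3 (ff), so III-3 is Ff.
Every other individual is either homozygous by phenotype or has at least one consistent homozygous assignment, so the count is 3.

3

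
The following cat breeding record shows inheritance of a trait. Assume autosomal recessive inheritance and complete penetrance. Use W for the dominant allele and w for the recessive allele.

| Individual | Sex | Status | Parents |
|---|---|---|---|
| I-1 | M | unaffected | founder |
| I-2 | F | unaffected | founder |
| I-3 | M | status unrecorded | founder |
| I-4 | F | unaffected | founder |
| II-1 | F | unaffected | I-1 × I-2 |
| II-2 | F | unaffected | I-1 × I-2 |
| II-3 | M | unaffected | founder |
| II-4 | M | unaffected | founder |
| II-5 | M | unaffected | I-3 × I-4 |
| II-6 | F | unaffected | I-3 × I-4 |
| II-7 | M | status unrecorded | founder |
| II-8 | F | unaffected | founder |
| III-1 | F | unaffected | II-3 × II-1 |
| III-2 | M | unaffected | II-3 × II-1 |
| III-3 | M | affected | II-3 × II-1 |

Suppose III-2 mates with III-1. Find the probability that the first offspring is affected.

II-3 is unaffected so carries W and passed w to III-3 (ww), so II-3 is Ww.
II-1 is unaffected so carries W and passed w to III-3 (ww), so II-1 is Ww.
III-2 is an unaffected offspring of II-3 (Ww) × II-1 (Ww), whose cross gives 1/4 WW : 1/2 Ww : 1/4 ww; conditioning on being unaffected, III-2 is WW with probability 1/3, Ww with probability 2/3.
III-1 is an unaffected offspring of II-3 (Ww) × II-1 (Ww), whose cross gives 1/4 WW : 1/2 Ww : 1/4 ww; conditioning on being unaffected, III-1 is WW with probability 1/3, Ww with probability 2/3.
Summing over parental genotype combinations, P(offspring is affected) = 4/9·1/4 = 1/9.

1/9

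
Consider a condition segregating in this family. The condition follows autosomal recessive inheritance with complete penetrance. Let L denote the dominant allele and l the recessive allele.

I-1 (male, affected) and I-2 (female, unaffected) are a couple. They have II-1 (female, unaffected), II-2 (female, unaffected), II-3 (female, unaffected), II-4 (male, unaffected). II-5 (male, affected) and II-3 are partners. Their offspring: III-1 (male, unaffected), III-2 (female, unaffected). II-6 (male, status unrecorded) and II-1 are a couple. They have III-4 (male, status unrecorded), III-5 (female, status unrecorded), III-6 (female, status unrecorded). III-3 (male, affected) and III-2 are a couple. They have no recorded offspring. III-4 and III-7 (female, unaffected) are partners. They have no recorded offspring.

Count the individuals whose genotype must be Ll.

6

Obligate heterozygotes: II-1 is unaffected so carries L and received l from I-1 (ll), so II-1 is Ll; II-2 is unaffected so carries L and received l from I-1 (ll), so II-2 is Ll; II-3 is unaffected so carries L and received l from I-1 (ll), so II-3 is Ll; II-4 is unaffected so carries L and received l from I-1 (ll), so II-4 is Ll; III-1 is unaffected so carries L and received l from II-5 (ll), so III-1 is Ll; III-2 is unaffected so carries L and received l from II-5 (ll), so III-2 is Ll.
Every other individual is either homozygous by phenotype or has at least one consistent homozygous assignment, so the count is 6.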